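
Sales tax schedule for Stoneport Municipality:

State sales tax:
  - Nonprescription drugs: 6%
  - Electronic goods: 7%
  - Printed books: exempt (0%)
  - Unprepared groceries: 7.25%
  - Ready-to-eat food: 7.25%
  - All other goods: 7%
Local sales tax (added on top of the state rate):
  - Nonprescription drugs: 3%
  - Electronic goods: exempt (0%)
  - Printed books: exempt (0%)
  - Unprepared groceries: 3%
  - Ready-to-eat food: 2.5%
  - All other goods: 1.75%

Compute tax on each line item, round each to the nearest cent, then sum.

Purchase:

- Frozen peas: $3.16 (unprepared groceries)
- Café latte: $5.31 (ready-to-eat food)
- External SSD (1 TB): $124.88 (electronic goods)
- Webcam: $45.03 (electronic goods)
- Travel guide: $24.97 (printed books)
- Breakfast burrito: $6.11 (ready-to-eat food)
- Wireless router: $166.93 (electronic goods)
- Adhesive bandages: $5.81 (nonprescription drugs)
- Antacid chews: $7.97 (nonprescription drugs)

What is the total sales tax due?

$26.26

Frozen peas $3.16: unprepared groceries → 7.25% + 3% local = 10.25% → $0.32
Café latte $5.31: ready-to-eat food → 7.25% + 2.5% local = 9.75% → $0.52
External SSD (1 TB) $124.88: electronic goods → 7% + 0% local = 7% → $8.74
Webcam $45.03: electronic goods → 7% + 0% local = 7% → $3.15
Travel guide $24.97: printed books → 0% + 0% local = 0% → $0.00
Breakfast burrito $6.11: ready-to-eat food → 7.25% + 2.5% local = 9.75% → $0.60
Wireless router $166.93: electronic goods → 7% + 0% local = 7% → $11.69
Adhesive bandages $5.81: nonprescription drugs → 6% + 3% local = 9% → $0.52
Antacid chews $7.97: nonprescription drugs → 6% + 3% local = 9% → $0.72
Total tax = $0.32 + $0.52 + $8.74 + $3.15 + $0.60 + $11.69 + $0.52 + $0.72 = $26.26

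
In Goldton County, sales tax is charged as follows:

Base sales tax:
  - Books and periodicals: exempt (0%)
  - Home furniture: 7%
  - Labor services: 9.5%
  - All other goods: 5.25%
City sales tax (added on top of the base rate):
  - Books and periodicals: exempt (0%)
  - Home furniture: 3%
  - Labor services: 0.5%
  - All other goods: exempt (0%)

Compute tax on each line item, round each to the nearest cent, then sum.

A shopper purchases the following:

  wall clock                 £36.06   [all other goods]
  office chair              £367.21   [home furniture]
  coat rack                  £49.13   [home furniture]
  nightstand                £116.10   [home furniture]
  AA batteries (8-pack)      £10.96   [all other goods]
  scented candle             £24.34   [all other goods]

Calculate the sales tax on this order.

Wall clock £36.06: all other goods → 5.25% + 0% city = 5.25% → £1.89
Office chair £367.21: home furniture → 7% + 3% city = 10% → £36.72
Coat rack £49.13: home furniture → 7% + 3% city = 10% → £4.91
Nightstand £116.10: home furniture → 7% + 3% city = 10% → £11.61
AA batteries (8-pack) £10.96: all other goods → 5.25% + 0% city = 5.25% → £0.58
Scented candle £24.34: all other goods → 5.25% + 0% city = 5.25% → £1.28
Total tax = £1.89 + £36.72 + £4.91 + £11.61 + £0.58 + £1.28 = £56.99

£56.99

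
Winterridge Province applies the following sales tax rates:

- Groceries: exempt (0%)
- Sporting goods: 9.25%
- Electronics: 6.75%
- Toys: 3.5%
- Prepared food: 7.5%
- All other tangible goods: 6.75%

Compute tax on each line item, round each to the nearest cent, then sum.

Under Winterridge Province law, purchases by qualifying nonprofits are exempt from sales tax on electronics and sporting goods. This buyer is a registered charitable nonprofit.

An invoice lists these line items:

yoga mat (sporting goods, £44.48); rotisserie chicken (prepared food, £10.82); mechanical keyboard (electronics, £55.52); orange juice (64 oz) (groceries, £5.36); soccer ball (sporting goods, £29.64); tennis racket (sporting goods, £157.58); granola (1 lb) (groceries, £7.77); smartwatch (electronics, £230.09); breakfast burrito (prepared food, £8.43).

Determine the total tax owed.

Yoga mat £44.48: sporting goods, buyer-exempt → 0% → £0.00
Rotisserie chicken £10.82: prepared food → 7.5% → £0.81
Mechanical keyboard £55.52: electronics, buyer-exempt → 0% → £0.00
Orange juice (64 oz) £5.36: groceries → 0% → £0.00
Soccer ball £29.64: sporting goods, buyer-exempt → 0% → £0.00
Tennis racket £157.58: sporting goods, buyer-exempt → 0% → £0.00
Granola (1 lb) £7.77: groceries → 0% → £0.00
Smartwatch £230.09: electronics, buyer-exempt → 0% → £0.00
Breakfast burrito £8.43: prepared food → 7.5% → £0.63
Total tax = £0.81 + £0.63 = £1.44

£1.44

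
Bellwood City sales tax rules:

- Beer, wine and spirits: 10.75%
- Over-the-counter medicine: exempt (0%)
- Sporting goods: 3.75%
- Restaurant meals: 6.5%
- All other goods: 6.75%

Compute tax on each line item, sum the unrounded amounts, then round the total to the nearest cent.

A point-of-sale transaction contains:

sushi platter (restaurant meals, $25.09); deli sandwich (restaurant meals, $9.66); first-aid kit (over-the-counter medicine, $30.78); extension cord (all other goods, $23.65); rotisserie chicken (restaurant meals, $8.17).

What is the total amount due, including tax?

Sushi platter $25.09: restaurant meals → 6.5% → $1.63085
Deli sandwich $9.66: restaurant meals → 6.5% → $0.6279
First-aid kit $30.78: over-the-counter medicine → 0% → $0.00
Extension cord $23.65: all other goods → 6.75% → $1.596375
Rotisserie chicken $8.17: restaurant meals → 6.5% → $0.53105
Subtotal = $97.35; unrounded tax = $4.386175 → $4.39; total due = $101.74

$101.74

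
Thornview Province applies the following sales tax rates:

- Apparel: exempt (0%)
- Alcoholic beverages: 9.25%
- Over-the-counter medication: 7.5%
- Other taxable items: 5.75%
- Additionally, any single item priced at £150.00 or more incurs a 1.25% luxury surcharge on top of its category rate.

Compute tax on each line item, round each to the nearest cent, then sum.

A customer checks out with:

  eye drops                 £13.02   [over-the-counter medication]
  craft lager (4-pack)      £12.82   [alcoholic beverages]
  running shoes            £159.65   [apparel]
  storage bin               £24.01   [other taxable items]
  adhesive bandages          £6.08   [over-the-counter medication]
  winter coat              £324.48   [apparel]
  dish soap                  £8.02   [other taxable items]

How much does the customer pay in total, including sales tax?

£558.61

Eye drops £13.02: over-the-counter medication → 7.5% → £0.98
Craft lager (4-pack) £12.82: alcoholic beverages → 9.25% → £1.19
Running shoes £159.65: apparel → 0% + 1.25% surcharge = 1.25% → £2.00
Storage bin £24.01: other taxable items → 5.75% → £1.38
Adhesive bandages £6.08: over-the-counter medication → 7.5% → £0.46
Winter coat £324.48: apparel → 0% + 1.25% surcharge = 1.25% → £4.06
Dish soap £8.02: other taxable items → 5.75% → £0.46
Subtotal = £548.08; tax = £10.53; total due = £558.61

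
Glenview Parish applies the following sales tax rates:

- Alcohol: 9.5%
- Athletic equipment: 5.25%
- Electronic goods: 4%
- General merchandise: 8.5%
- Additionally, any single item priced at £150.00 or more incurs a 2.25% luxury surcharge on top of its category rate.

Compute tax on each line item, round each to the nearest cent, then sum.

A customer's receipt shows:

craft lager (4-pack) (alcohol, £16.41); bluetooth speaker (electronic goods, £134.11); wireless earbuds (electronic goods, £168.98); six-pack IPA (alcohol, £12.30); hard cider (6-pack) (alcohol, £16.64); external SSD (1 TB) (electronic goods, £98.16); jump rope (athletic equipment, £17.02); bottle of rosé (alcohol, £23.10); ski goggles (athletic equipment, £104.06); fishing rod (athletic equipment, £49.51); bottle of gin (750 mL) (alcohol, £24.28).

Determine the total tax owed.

Craft lager (4-pack) £16.41: alcohol → 9.5% → £1.56
Bluetooth speaker £134.11: electronic goods → 4% → £5.36
Wireless earbuds £168.98: electronic goods → 4% + 2.25% surcharge = 6.25% → £10.56
Six-pack IPA £12.30: alcohol → 9.5% → £1.17
Hard cider (6-pack) £16.64: alcohol → 9.5% → £1.58
External SSD (1 TB) £98.16: electronic goods → 4% → £3.93
Jump rope £17.02: athletic equipment → 5.25% → £0.89
Bottle of rosé £23.10: alcohol → 9.5% → £2.19
Ski goggles £104.06: athletic equipment → 5.25% → £5.46
Fishing rod £49.51: athletic equipment → 5.25% → £2.60
Bottle of gin (750 mL) £24.28: alcohol → 9.5% → £2.31
Total tax = £1.56 + £5.36 + £10.56 + £1.17 + £1.58 + £3.93 + £0.89 + £2.19 + £5.46 + £2.60 + £2.31 = £37.61

£37.61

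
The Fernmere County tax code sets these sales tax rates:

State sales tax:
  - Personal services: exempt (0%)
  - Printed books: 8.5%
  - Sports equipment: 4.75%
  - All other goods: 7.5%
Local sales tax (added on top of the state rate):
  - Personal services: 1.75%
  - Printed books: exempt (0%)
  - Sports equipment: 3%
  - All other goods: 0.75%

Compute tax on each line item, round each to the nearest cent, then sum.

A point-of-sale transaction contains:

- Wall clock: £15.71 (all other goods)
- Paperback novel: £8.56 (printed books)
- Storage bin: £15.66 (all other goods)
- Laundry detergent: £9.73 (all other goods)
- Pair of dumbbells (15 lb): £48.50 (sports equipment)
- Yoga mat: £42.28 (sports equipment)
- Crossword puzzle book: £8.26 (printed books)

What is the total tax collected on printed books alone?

Paperback novel £8.56: printed books → 8.5% + 0% local = 8.5% → £0.73
Crossword puzzle book £8.26: printed books → 8.5% + 0% local = 8.5% → £0.70
Tax on printed books = £0.73 + £0.70 = £1.43

£1.43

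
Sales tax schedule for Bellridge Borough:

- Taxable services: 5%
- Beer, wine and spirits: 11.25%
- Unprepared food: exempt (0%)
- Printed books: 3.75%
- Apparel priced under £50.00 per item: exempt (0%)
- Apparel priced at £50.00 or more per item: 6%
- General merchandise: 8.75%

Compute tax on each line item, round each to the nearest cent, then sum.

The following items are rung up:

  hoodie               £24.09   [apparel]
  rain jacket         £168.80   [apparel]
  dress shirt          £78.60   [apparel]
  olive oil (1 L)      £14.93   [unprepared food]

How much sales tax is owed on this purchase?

£14.85

Hoodie £24.09: apparel, under £50.00 → 0% → £0.00
Rain jacket £168.80: apparel, £50.00 or more → 6% → £10.13
Dress shirt £78.60: apparel, £50.00 or more → 6% → £4.72
Olive oil (1 L) £14.93: unprepared food → 0% → £0.00
Total tax = £10.13 + £4.72 = £14.85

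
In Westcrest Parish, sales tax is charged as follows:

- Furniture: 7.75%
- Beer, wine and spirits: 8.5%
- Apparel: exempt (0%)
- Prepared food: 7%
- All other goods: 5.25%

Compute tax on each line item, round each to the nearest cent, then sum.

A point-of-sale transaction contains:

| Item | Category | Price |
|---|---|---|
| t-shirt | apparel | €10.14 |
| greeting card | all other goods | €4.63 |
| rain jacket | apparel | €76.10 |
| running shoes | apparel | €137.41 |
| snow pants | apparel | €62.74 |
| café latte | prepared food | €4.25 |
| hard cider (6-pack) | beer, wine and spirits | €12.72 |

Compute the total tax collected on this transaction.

€1.62

T-shirt €10.14: apparel → 0% → €0.00
Greeting card €4.63: all other goods → 5.25% → €0.24
Rain jacket €76.10: apparel → 0% → €0.00
Running shoes €137.41: apparel → 0% → €0.00
Snow pants €62.74: apparel → 0% → €0.00
Café latte €4.25: prepared food → 7% → €0.30
Hard cider (6-pack) €12.72: beer, wine and spirits → 8.5% → €1.08
Total tax = €0.24 + €0.30 + €1.08 = €1.62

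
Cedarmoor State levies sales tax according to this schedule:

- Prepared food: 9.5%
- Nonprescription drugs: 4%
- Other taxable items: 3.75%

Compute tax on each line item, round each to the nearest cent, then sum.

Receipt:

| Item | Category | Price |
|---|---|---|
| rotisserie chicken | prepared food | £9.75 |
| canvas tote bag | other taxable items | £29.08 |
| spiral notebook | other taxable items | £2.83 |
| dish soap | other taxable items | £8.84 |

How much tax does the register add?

Rotisserie chicken £9.75: prepared food → 9.5% → £0.93
Canvas tote bag £29.08: other taxable items → 3.75% → £1.09
Spiral notebook £2.83: other taxable items → 3.75% → £0.11
Dish soap £8.84: other taxable items → 3.75% → £0.33
Total tax = £0.93 + £1.09 + £0.11 + £0.33 = £2.46

£2.46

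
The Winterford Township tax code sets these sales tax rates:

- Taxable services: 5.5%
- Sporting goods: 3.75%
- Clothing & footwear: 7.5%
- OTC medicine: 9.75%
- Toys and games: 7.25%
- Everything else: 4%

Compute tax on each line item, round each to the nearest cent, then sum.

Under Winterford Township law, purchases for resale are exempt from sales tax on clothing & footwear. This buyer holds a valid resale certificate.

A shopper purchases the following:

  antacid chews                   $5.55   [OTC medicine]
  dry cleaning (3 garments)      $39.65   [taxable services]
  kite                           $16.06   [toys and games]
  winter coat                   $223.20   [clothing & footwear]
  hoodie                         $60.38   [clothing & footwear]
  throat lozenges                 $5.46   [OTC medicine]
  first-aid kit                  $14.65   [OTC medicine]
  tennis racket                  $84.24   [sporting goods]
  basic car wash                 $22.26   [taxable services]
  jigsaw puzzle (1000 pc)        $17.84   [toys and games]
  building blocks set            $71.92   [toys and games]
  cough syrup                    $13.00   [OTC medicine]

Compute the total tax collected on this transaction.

$17.99

Antacid chews $5.55: OTC medicine → 9.75% → $0.54
Dry cleaning (3 garments) $39.65: taxable services → 5.5% → $2.18
Kite $16.06: toys and games → 7.25% → $1.16
Winter coat $223.20: clothing & footwear, buyer-exempt → 0% → $0.00
Hoodie $60.38: clothing & footwear, buyer-exempt → 0% → $0.00
Throat lozenges $5.46: OTC medicine → 9.75% → $0.53
First-aid kit $14.65: OTC medicine → 9.75% → $1.43
Tennis racket $84.24: sporting goods → 3.75% → $3.16
Basic car wash $22.26: taxable services → 5.5% → $1.22
Jigsaw puzzle (1000 pc) $17.84: toys and games → 7.25% → $1.29
Building blocks set $71.92: toys and games → 7.25% → $5.21
Cough syrup $13.00: OTC medicine → 9.75% → $1.27
Total tax = $0.54 + $2.18 + $1.16 + $0.53 + $1.43 + $3.16 + $1.22 + $1.29 + $5.21 + $1.27 = $17.99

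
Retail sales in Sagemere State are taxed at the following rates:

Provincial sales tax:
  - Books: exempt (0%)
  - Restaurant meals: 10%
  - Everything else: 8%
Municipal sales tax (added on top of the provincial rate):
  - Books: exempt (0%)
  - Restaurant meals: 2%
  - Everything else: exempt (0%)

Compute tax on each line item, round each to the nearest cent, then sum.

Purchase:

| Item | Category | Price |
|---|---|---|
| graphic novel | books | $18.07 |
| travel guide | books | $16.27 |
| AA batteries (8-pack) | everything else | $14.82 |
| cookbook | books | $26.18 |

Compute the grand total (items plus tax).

Graphic novel $18.07: books → 0% + 0% municipal = 0% → $0.00
Travel guide $16.27: books → 0% + 0% municipal = 0% → $0.00
AA batteries (8-pack) $14.82: everything else → 8% + 0% municipal = 8% → $1.19
Cookbook $26.18: books → 0% + 0% municipal = 0% → $0.00
Subtotal = $75.34; tax = $1.19; total due = $76.53

$76.53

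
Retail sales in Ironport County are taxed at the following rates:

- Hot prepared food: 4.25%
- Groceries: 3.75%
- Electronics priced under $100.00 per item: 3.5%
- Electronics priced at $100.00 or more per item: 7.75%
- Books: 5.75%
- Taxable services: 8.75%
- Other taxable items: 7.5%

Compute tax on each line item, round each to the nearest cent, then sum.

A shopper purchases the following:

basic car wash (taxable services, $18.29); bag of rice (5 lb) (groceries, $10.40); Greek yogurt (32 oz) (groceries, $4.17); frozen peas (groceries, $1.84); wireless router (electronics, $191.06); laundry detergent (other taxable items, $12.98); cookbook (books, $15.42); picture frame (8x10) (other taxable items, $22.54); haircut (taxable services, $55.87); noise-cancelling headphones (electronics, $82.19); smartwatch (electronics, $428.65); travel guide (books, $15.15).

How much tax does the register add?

$62.44

Basic car wash $18.29: taxable services → 8.75% → $1.60
Bag of rice (5 lb) $10.40: groceries → 3.75% → $0.39
Greek yogurt (32 oz) $4.17: groceries → 3.75% → $0.16
Frozen peas $1.84: groceries → 3.75% → $0.07
Wireless router $191.06: electronics, $100.00 or more → 7.75% → $14.81
Laundry detergent $12.98: other taxable items → 7.5% → $0.97
Cookbook $15.42: books → 5.75% → $0.89
Picture frame (8x10) $22.54: other taxable items → 7.5% → $1.69
Haircut $55.87: taxable services → 8.75% → $4.89
Noise-cancelling headphones $82.19: electronics, under $100.00 → 3.5% → $2.88
Smartwatch $428.65: electronics, $100.00 or more → 7.75% → $33.22
Travel guide $15.15: books → 5.75% → $0.87
Total tax = $1.60 + $0.39 + $0.16 + $0.07 + $14.81 + $0.97 + $0.89 + $1.69 + $4.89 + $2.88 + $33.22 + $0.87 = $62.44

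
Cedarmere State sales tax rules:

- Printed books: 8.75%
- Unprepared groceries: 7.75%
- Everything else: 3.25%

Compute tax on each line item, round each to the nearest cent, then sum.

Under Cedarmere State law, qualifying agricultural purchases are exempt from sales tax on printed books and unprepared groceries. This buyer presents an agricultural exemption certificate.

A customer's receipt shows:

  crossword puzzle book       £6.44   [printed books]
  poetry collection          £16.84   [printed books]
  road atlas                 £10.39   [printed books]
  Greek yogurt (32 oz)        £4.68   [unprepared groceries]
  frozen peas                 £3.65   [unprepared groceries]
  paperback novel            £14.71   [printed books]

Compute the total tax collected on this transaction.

Crossword puzzle book £6.44: printed books, buyer-exempt → 0% → £0.00
Poetry collection £16.84: printed books, buyer-exempt → 0% → £0.00
Road atlas £10.39: printed books, buyer-exempt → 0% → £0.00
Greek yogurt (32 oz) £4.68: unprepared groceries, buyer-exempt → 0% → £0.00
Frozen peas £3.65: unprepared groceries, buyer-exempt → 0% → £0.00
Paperback novel £14.71: printed books, buyer-exempt → 0% → £0.00
Total tax = £0.00

£0.00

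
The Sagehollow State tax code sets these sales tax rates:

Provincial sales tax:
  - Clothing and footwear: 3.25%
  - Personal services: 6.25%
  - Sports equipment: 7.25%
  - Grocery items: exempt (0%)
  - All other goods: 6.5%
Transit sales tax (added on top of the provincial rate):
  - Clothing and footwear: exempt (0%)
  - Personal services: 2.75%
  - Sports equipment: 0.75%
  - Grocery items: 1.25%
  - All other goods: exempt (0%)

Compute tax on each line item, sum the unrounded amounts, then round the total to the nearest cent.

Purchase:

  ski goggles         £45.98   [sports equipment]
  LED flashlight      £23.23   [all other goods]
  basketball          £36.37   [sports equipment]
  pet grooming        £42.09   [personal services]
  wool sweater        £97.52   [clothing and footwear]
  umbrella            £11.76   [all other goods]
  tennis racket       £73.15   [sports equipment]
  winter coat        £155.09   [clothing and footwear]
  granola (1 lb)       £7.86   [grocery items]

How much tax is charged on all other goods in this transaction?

LED flashlight £23.23: all other goods → 6.5% + 0% transit = 6.5% → £1.50995
Umbrella £11.76: all other goods → 6.5% + 0% transit = 6.5% → £0.7644
Tax on all other goods: unrounded sum = £2.27435 → £2.27

£2.27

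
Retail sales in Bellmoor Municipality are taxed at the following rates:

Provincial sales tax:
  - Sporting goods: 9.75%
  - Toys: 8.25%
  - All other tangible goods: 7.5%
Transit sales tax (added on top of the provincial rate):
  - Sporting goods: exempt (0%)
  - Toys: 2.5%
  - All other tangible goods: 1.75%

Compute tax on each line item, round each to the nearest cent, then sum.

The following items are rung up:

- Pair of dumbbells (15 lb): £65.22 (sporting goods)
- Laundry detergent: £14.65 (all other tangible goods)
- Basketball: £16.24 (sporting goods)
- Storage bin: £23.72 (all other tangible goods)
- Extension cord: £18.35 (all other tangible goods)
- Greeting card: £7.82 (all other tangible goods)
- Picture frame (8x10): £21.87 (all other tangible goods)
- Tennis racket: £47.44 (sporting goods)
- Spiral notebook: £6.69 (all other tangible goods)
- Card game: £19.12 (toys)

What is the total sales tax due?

£23.24

Pair of dumbbells (15 lb) £65.22: sporting goods → 9.75% + 0% transit = 9.75% → £6.36
Laundry detergent £14.65: all other tangible goods → 7.5% + 1.75% transit = 9.25% → £1.36
Basketball £16.24: sporting goods → 9.75% + 0% transit = 9.75% → £1.58
Storage bin £23.72: all other tangible goods → 7.5% + 1.75% transit = 9.25% → £2.19
Extension cord £18.35: all other tangible goods → 7.5% + 1.75% transit = 9.25% → £1.70
Greeting card £7.82: all other tangible goods → 7.5% + 1.75% transit = 9.25% → £0.72
Picture frame (8x10) £21.87: all other tangible goods → 7.5% + 1.75% transit = 9.25% → £2.02
Tennis racket £47.44: sporting goods → 9.75% + 0% transit = 9.75% → £4.63
Spiral notebook £6.69: all other tangible goods → 7.5% + 1.75% transit = 9.25% → £0.62
Card game £19.12: toys → 8.25% + 2.5% transit = 10.75% → £2.06
Total tax = £6.36 + £1.36 + £1.58 + £2.19 + £1.70 + £0.72 + £2.02 + £4.63 + £0.62 + £2.06 = £23.24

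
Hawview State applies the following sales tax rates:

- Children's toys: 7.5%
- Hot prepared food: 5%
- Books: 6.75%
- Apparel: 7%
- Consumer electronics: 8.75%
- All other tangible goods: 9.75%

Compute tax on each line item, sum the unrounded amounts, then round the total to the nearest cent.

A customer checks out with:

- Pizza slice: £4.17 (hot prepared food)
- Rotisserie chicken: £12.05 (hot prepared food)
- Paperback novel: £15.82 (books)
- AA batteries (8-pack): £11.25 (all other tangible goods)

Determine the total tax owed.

Pizza slice £4.17: hot prepared food → 5% → £0.2085
Rotisserie chicken £12.05: hot prepared food → 5% → £0.6025
Paperback novel £15.82: books → 6.75% → £1.06785
AA batteries (8-pack) £11.25: all other tangible goods → 9.75% → £1.096875
Unrounded tax sum = £2.975725 → £2.98

£2.98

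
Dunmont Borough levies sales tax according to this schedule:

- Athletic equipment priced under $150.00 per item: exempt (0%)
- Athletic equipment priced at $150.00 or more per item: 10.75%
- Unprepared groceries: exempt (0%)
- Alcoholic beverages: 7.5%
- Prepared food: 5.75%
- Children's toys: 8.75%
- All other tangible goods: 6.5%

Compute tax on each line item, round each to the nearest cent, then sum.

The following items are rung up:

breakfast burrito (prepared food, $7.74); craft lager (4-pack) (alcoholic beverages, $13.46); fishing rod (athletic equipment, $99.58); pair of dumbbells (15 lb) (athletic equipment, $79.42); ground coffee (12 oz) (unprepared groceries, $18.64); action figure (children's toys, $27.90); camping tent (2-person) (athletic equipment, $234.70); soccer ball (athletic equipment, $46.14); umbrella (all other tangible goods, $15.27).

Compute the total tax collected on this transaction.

$30.12

Breakfast burrito $7.74: prepared food → 5.75% → $0.45
Craft lager (4-pack) $13.46: alcoholic beverages → 7.5% → $1.01
Fishing rod $99.58: athletic equipment, under $150.00 → 0% → $0.00
Pair of dumbbells (15 lb) $79.42: athletic equipment, under $150.00 → 0% → $0.00
Ground coffee (12 oz) $18.64: unprepared groceries → 0% → $0.00
Action figure $27.90: children's toys → 8.75% → $2.44
Camping tent (2-person) $234.70: athletic equipment, $150.00 or more → 10.75% → $25.23
Soccer ball $46.14: athletic equipment, under $150.00 → 0% → $0.00
Umbrella $15.27: all other tangible goods → 6.5% → $0.99
Total tax = $0.45 + $1.01 + $2.44 + $25.23 + $0.99 = $30.12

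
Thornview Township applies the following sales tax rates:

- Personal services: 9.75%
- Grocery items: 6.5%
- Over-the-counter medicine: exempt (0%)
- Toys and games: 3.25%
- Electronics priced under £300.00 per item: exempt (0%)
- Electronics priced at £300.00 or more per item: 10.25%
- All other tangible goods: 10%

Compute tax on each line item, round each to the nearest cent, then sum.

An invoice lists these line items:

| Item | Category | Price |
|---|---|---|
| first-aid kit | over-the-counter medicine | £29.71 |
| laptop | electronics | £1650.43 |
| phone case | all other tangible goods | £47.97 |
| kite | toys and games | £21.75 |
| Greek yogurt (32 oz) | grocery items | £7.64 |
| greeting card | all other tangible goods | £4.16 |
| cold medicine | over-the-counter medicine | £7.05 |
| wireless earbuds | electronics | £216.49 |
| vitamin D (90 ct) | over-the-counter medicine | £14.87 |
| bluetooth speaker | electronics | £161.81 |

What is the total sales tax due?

£175.60

First-aid kit £29.71: over-the-counter medicine → 0% → £0.00
Laptop £1650.43: electronics, £300.00 or more → 10.25% → £169.17
Phone case £47.97: all other tangible goods → 10% → £4.80
Kite £21.75: toys and games → 3.25% → £0.71
Greek yogurt (32 oz) £7.64: grocery items → 6.5% → £0.50
Greeting card £4.16: all other tangible goods → 10% → £0.42
Cold medicine £7.05: over-the-counter medicine → 0% → £0.00
Wireless earbuds £216.49: electronics, under £300.00 → 0% → £0.00
Vitamin D (90 ct) £14.87: over-the-counter medicine → 0% → £0.00
Bluetooth speaker £161.81: electronics, under £300.00 → 0% → £0.00
Total tax = £169.17 + £4.80 + £0.71 + £0.50 + £0.42 = £175.60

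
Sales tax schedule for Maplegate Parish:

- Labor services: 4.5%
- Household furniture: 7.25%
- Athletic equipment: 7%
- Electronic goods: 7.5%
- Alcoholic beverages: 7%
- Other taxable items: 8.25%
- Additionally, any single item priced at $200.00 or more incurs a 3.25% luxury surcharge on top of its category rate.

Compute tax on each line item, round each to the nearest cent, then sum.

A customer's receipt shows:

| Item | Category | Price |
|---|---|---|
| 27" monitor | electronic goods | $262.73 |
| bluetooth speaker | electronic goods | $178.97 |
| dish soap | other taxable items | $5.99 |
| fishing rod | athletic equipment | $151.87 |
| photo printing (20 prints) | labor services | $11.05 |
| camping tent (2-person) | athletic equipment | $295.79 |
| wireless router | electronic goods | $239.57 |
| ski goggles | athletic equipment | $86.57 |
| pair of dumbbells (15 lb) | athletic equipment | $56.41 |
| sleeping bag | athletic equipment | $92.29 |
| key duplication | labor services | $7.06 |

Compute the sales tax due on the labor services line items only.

Photo printing (20 prints) $11.05: labor services → 4.5% → $0.50
Key duplication $7.06: labor services → 4.5% → $0.32
Tax on labor services = $0.50 + $0.32 = $0.82

$0.82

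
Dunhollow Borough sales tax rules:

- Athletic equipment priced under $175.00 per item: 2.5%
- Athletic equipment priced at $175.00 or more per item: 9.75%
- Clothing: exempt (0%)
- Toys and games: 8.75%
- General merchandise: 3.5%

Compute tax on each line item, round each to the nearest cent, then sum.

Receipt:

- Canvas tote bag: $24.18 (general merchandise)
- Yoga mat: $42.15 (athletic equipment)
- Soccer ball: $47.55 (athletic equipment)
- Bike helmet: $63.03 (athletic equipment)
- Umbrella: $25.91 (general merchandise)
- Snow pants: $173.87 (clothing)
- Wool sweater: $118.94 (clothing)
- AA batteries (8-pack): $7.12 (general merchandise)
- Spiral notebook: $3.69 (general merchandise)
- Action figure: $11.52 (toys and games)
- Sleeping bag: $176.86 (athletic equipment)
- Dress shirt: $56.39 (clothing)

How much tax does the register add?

$24.21

Canvas tote bag $24.18: general merchandise → 3.5% → $0.85
Yoga mat $42.15: athletic equipment, under $175.00 → 2.5% → $1.05
Soccer ball $47.55: athletic equipment, under $175.00 → 2.5% → $1.19
Bike helmet $63.03: athletic equipment, under $175.00 → 2.5% → $1.58
Umbrella $25.91: general merchandise → 3.5% → $0.91
Snow pants $173.87: clothing → 0% → $0.00
Wool sweater $118.94: clothing → 0% → $0.00
AA batteries (8-pack) $7.12: general merchandise → 3.5% → $0.25
Spiral notebook $3.69: general merchandise → 3.5% → $0.13
Action figure $11.52: toys and games → 8.75% → $1.01
Sleeping bag $176.86: athletic equipment, $175.00 or more → 9.75% → $17.24
Dress shirt $56.39: clothing → 0% → $0.00
Total tax = $0.85 + $1.05 + $1.19 + $1.58 + $0.91 + $0.25 + $0.13 + $1.01 + $17.24 = $24.21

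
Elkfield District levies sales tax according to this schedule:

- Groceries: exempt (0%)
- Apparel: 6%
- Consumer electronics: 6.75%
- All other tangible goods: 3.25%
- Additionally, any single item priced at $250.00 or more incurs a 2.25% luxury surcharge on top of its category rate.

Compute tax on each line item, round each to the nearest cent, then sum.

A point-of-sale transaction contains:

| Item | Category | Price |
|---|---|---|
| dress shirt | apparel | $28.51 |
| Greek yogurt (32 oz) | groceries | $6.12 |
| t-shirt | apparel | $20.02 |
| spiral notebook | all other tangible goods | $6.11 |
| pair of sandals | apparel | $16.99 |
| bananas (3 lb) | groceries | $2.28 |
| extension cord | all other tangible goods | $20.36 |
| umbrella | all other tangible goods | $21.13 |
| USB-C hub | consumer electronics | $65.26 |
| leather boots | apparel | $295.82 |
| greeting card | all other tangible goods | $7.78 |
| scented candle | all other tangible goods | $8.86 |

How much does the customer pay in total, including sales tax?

Dress shirt $28.51: apparel → 6% → $1.71
Greek yogurt (32 oz) $6.12: groceries → 0% → $0.00
T-shirt $20.02: apparel → 6% → $1.20
Spiral notebook $6.11: all other tangible goods → 3.25% → $0.20
Pair of sandals $16.99: apparel → 6% → $1.02
Bananas (3 lb) $2.28: groceries → 0% → $0.00
Extension cord $20.36: all other tangible goods → 3.25% → $0.66
Umbrella $21.13: all other tangible goods → 3.25% → $0.69
USB-C hub $65.26: consumer electronics → 6.75% → $4.41
Leather boots $295.82: apparel → 6% + 2.25% surcharge = 8.25% → $24.41
Greeting card $7.78: all other tangible goods → 3.25% → $0.25
Scented candle $8.86: all other tangible goods → 3.25% → $0.29
Subtotal = $499.24; tax = $34.84; total due = $534.08

$534.08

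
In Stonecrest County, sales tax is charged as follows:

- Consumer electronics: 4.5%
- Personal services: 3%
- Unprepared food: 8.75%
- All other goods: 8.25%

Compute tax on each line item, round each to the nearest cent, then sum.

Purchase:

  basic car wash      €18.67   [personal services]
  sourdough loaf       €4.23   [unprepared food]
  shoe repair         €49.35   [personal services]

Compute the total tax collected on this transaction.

Basic car wash €18.67: personal services → 3% → €0.56
Sourdough loaf €4.23: unprepared food → 8.75% → €0.37
Shoe repair €49.35: personal services → 3% → €1.48
Total tax = €0.56 + €0.37 + €1.48 = €2.41

€2.41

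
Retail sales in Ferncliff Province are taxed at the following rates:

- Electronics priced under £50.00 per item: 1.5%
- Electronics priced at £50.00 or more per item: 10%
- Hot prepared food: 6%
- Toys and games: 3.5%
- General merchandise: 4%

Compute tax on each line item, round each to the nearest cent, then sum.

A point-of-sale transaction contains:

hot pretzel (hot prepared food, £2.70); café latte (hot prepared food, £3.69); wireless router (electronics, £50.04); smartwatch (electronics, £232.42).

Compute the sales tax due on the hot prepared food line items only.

£0.38

Hot pretzel £2.70: hot prepared food → 6% → £0.16
Café latte £3.69: hot prepared food → 6% → £0.22
Tax on hot prepared food = £0.16 + £0.22 = £0.38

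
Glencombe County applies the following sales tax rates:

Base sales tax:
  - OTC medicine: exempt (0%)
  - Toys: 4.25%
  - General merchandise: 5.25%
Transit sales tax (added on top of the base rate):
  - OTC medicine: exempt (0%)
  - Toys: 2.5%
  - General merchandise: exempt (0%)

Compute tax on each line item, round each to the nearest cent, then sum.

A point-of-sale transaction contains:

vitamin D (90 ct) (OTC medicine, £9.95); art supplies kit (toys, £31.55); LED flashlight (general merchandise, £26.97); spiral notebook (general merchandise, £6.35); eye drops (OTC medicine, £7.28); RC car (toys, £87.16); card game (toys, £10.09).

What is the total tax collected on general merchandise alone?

LED flashlight £26.97: general merchandise → 5.25% + 0% transit = 5.25% → £1.42
Spiral notebook £6.35: general merchandise → 5.25% + 0% transit = 5.25% → £0.33
Tax on general merchandise = £1.42 + £0.33 = £1.75

£1.75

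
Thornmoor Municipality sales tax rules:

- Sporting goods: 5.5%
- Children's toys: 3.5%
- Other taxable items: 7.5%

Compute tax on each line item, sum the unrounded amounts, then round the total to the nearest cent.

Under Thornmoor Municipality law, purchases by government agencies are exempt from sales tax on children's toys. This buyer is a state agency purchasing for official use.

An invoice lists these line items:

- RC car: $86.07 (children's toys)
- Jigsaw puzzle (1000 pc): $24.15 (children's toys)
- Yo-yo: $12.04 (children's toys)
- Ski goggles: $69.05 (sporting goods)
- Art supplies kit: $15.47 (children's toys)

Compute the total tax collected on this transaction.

RC car $86.07: children's toys, buyer-exempt → 0% → $0.00
Jigsaw puzzle (1000 pc) $24.15: children's toys, buyer-exempt → 0% → $0.00
Yo-yo $12.04: children's toys, buyer-exempt → 0% → $0.00
Ski goggles $69.05: sporting goods → 5.5% → $3.79775
Art supplies kit $15.47: children's toys, buyer-exempt → 0% → $0.00
Unrounded tax sum = $3.79775 → $3.80

$3.80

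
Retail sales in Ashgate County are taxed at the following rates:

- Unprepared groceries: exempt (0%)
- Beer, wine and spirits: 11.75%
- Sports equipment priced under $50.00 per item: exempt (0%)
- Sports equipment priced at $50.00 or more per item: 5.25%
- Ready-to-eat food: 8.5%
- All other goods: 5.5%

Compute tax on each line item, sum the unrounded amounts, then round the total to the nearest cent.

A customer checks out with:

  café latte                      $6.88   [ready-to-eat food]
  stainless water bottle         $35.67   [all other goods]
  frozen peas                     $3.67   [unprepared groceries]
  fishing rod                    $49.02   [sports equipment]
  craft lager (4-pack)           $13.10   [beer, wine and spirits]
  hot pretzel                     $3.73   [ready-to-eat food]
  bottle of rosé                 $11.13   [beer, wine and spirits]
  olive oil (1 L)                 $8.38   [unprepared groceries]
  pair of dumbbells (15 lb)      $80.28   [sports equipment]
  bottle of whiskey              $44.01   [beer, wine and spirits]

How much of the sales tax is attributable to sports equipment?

Fishing rod $49.02: sports equipment, under $50.00 → 0% → $0.00
Pair of dumbbells (15 lb) $80.28: sports equipment, $50.00 or more → 5.25% → $4.2147
Tax on sports equipment: unrounded sum = $4.2147 → $4.21

$4.21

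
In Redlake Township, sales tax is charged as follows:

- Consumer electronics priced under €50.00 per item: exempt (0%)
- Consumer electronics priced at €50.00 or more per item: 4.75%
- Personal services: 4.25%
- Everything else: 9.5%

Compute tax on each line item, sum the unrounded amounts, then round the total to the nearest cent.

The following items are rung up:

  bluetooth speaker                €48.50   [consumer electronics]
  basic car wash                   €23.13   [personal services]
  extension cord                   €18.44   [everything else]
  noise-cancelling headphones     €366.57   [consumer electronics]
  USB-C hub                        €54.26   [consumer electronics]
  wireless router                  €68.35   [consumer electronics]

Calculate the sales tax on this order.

€25.97

Bluetooth speaker €48.50: consumer electronics, under €50.00 → 0% → €0.00
Basic car wash €23.13: personal services → 4.25% → €0.983025
Extension cord €18.44: everything else → 9.5% → €1.7518
Noise-cancelling headphones €366.57: consumer electronics, €50.00 or more → 4.75% → €17.412075
USB-C hub €54.26: consumer electronics, €50.00 or more → 4.75% → €2.57735
Wireless router €68.35: consumer electronics, €50.00 or more → 4.75% → €3.246625
Unrounded tax sum = €25.970875 → €25.97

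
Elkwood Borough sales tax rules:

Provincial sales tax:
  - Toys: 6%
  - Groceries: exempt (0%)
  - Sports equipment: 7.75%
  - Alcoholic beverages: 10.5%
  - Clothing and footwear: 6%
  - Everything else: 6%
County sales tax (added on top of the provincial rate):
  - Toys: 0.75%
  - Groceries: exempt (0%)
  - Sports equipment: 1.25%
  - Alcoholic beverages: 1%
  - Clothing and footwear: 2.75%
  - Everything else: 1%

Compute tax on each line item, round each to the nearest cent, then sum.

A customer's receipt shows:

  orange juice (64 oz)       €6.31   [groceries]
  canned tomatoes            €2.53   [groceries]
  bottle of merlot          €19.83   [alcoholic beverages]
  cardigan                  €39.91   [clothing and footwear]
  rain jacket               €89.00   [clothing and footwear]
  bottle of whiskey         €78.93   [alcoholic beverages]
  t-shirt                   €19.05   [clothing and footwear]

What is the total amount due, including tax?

€279.87

Orange juice (64 oz) €6.31: groceries → 0% + 0% county = 0% → €0.00
Canned tomatoes €2.53: groceries → 0% + 0% county = 0% → €0.00
Bottle of merlot €19.83: alcoholic beverages → 10.5% + 1% county = 11.5% → €2.28
Cardigan €39.91: clothing and footwear → 6% + 2.75% county = 8.75% → €3.49
Rain jacket €89.00: clothing and footwear → 6% + 2.75% county = 8.75% → €7.79
Bottle of whiskey €78.93: alcoholic beverages → 10.5% + 1% county = 11.5% → €9.08
T-shirt €19.05: clothing and footwear → 6% + 2.75% county = 8.75% → €1.67
Subtotal = €255.56; tax = €24.31; total due = €279.87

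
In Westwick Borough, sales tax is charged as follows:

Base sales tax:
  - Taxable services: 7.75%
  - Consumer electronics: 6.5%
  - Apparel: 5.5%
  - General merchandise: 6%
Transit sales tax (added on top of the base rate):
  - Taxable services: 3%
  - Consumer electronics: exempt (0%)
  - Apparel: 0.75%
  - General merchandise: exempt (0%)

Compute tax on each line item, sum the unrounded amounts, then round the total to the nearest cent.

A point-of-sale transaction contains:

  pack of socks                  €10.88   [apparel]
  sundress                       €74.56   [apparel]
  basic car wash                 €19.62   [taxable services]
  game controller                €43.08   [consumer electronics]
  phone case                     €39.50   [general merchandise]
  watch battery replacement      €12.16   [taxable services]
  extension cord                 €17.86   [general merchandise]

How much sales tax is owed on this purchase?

Pack of socks €10.88: apparel → 5.5% + 0.75% transit = 6.25% → €0.68
Sundress €74.56: apparel → 5.5% + 0.75% transit = 6.25% → €4.66
Basic car wash €19.62: taxable services → 7.75% + 3% transit = 10.75% → €2.10915
Game controller €43.08: consumer electronics → 6.5% + 0% transit = 6.5% → €2.8002
Phone case €39.50: general merchandise → 6% + 0% transit = 6% → €2.37
Watch battery replacement €12.16: taxable services → 7.75% + 3% transit = 10.75% → €1.3072
Extension cord €17.86: general merchandise → 6% + 0% transit = 6% → €1.0716
Unrounded tax sum = €14.99815 → €15.00

€15.00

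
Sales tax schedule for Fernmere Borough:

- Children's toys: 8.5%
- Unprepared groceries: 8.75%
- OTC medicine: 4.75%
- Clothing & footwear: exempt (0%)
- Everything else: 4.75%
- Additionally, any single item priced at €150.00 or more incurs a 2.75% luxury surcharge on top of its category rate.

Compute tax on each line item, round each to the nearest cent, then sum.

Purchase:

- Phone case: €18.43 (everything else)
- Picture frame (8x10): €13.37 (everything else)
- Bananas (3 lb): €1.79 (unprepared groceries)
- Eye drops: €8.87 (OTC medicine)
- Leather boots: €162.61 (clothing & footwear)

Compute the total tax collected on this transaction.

Phone case €18.43: everything else → 4.75% → €0.88
Picture frame (8x10) €13.37: everything else → 4.75% → €0.64
Bananas (3 lb) €1.79: unprepared groceries → 8.75% → €0.16
Eye drops €8.87: OTC medicine → 4.75% → €0.42
Leather boots €162.61: clothing & footwear → 0% + 2.75% surcharge = 2.75% → €4.47
Total tax = €0.88 + €0.64 + €0.16 + €0.42 + €4.47 = €6.57

€6.57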